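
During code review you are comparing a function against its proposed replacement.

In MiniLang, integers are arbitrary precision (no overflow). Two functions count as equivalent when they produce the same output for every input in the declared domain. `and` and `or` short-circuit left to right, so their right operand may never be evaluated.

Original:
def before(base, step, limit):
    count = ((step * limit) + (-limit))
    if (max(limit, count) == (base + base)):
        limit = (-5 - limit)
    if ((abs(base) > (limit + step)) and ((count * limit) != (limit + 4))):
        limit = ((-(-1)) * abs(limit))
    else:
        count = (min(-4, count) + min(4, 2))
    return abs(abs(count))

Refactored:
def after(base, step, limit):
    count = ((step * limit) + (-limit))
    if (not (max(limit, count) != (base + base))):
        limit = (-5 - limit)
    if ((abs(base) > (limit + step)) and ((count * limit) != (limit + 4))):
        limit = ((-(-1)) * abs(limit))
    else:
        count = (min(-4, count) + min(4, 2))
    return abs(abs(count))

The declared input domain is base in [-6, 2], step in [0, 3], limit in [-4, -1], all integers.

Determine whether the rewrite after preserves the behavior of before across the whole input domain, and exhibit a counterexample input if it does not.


Side by side, the visible changes include: comparison usage differs, boolean connective usage differs.
Tracing base=-5, step=0, limit=-4: before: count becomes 4; next (max(limit, count) == (base + base)) evaluates to false; next ((abs(base) > (limit + step)) and ((count * limit) != (limit + 4))) evaluates to true; next limit becomes 4; next final value 4 | after: count becomes 4; next (not (max(limit, count) != (base + base))) evaluates to false; next ((abs(base) > (limit + step)) and ((count * limit) != (limit + 4))) evaluates to true; next limit becomes 4; next final value 4 — matching result 4.
Every one of the 144 inputs gives matching results.
verdict: equivalent


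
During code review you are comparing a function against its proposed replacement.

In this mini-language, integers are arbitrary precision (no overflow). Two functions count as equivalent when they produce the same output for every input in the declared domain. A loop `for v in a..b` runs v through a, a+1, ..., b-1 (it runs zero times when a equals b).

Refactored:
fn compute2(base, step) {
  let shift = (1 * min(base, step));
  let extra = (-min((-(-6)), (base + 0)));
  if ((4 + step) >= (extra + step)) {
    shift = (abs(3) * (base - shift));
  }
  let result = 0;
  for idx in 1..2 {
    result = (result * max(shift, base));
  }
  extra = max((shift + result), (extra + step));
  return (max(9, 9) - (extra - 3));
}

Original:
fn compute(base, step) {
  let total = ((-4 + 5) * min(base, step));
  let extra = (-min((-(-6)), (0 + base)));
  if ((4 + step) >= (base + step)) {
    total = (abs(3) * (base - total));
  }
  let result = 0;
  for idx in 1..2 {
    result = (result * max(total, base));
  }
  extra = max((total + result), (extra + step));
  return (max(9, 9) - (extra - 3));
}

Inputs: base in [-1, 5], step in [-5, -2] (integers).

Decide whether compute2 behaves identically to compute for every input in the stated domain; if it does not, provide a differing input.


Take base=5, step=-5.
compute: total becomes -5; next extra becomes -5; next ((4 + step) >= (base + step)) evaluates to false; next result becomes 0; next at idx=1:; next result becomes 0; next extra becomes -5; next final value 17
compute2: shift becomes -5; next extra becomes -5; next ((4 + step) >= (extra + step)) evaluates to true; next shift becomes 30; next result becomes 0; next at idx=1:; next result becomes 0; next extra becomes 30; next final value -18
17 vs -18 — the two versions disagree here.
verdict: not equivalent; witness: base=5, step=-5


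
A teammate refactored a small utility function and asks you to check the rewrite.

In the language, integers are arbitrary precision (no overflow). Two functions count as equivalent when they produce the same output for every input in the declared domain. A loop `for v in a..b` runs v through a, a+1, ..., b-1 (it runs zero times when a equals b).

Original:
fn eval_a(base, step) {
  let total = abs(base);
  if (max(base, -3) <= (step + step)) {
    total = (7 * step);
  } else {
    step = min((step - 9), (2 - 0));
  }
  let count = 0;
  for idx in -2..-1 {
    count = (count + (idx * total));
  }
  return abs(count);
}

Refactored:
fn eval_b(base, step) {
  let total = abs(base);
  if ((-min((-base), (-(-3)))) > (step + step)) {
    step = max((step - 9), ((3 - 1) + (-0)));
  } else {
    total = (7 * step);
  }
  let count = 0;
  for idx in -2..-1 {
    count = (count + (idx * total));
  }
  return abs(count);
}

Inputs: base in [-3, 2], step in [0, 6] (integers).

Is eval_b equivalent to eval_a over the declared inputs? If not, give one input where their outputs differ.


Equivalent. There is a behavioral-looking edit here, yet the outcome never shifts on this domain.
Across all 42 domain points the two functions coincide.
As a probe, take base=-1, step=4: eval_a runs total=1, then (max(base, -3) <= (step + step)) is true, then total=28, then count=0, then (idx=-2), then count=-56, then returns 56; eval_b runs total=1, then ((-min((-base), (-(-3)))) > (step + step)) is false, then total=28, then count=0, then (idx=-2), then count=-56, then returns 56; both end at 56.
verdict: equivalent


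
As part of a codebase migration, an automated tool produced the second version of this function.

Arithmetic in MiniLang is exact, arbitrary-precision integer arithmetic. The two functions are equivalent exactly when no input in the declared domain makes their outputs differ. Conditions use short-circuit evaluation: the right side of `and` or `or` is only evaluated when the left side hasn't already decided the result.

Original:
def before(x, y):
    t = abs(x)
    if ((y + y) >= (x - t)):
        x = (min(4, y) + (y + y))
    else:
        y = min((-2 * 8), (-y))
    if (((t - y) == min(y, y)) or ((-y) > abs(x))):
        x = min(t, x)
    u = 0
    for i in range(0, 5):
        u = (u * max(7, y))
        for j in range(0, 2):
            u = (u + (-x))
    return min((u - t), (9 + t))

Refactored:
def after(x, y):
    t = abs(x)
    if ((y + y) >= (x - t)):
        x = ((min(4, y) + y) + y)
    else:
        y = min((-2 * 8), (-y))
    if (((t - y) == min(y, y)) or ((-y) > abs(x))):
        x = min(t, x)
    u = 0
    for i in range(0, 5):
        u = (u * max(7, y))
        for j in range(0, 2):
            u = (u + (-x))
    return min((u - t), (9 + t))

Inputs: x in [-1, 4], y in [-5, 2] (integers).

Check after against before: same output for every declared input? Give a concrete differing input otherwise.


Reading the diff, among the changes: same computation, different form.
Spot check at x=3, y=-4 — before: t=3, then ((y + y) >= (x - t)) is false, then y=-16, then (((t - y) == min(y, y)) or ((-y) > abs(x))) is true, then x=3, then u=0, then (i=0), then u=0, then (j=0), then u=-3, then (j=1), then u=-6, then (i=1), then u=-42, then (j=0), then u=-45, then (j=1), then u=-48, then (i=2), then u=-336, then (j=0), then u=-339, then (j=1), then u=-342, then (i=3), then u=-2394, then (j=0), then u=-2397, then (j=1), then u=-2400, then (i=4), then u=-16800, then (j=0), then u=-16803, then (j=1), then u=-16806, then returns -16809. after: t=3, then ((y + y) >= (x - t)) is false, then y=-16, then (((t - y) == min(y, y)) or ((-y) > abs(x))) is true, then x=3, then u=0, then (i=0), then u=0, then (j=0), then u=-3, then (j=1), then u=-6, then (i=1), then u=-42, then (j=0), then u=-45, then (j=1), then u=-48, then (i=2), then u=-336, then (j=0), then u=-339, then (j=1), then u=-342, then (i=3), then u=-2394, then (j=0), then u=-2397, then (j=1), then u=-2400, then (i=4), then u=-16800, then (j=0), then u=-16803, then (j=1), then u=-16806, then returns -16809. Both give -16809.
Checked all 48 inputs in the declared domain: the outputs agree on every one.
verdict: equivalent


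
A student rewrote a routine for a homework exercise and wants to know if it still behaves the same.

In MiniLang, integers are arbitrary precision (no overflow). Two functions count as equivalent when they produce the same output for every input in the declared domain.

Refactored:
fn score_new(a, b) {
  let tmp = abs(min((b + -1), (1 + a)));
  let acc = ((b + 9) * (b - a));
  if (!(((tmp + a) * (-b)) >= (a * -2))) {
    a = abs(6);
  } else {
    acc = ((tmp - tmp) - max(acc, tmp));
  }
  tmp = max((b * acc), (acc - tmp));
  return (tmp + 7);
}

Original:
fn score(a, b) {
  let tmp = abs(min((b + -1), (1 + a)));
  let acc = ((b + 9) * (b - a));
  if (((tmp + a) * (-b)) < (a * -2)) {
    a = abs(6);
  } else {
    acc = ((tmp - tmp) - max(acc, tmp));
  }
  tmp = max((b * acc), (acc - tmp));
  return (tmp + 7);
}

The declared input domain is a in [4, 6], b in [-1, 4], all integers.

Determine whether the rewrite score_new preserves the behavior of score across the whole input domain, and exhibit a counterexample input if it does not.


This is a faithful refactor — boolean connective usage differs, comparison usage differs, but the computed results match everywhere.
Tracing a=5, b=0: score: tmp becomes 1; next acc becomes -45; next (((tmp + a) * (-b)) < (a * -2)) evaluates to false; next acc becomes -1; next tmp becomes 0; next final value 7 | score_new: tmp becomes 1; next acc becomes -45; next (!(((tmp + a) * (-b)) >= (a * -2))) evaluates to false; next acc becomes -1; next tmp becomes 0; next final value 7 — matching result 7.
Every one of the 18 inputs gives matching results.
verdict: equivalent


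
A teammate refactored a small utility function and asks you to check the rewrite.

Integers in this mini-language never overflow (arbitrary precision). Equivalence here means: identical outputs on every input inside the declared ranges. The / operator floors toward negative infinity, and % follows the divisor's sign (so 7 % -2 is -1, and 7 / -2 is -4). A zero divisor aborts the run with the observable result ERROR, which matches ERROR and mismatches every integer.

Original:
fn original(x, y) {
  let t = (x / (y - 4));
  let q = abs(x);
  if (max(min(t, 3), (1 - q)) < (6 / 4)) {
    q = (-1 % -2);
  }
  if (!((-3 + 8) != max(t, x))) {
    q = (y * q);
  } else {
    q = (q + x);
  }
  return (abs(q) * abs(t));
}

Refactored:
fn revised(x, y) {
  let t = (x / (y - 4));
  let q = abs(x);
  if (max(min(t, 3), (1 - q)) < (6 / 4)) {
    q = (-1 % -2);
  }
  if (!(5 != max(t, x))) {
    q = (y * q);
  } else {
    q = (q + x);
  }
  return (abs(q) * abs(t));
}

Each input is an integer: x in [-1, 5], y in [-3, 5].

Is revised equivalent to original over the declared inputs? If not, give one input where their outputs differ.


Although constant usage differs, arithmetic usage differs, 63/63 inputs agree.
verdict: equivalent


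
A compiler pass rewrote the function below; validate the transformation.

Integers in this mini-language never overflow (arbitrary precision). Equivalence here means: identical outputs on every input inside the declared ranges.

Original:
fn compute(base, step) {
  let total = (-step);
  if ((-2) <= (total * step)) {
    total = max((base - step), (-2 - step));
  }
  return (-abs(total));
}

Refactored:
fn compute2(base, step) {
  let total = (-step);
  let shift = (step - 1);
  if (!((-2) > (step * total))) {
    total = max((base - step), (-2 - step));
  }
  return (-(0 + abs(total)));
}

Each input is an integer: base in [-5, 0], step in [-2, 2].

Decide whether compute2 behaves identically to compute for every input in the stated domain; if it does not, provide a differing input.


Equivalent — the differences include local variable names differ, plus boolean connective usage differs, plus arithmetic usage differs, plus statement counts differ, plus comparison usage differs, plus constant usage differs, yet no declared input distinguishes the two.
Spot check at base=0, step=-1 — compute: total = 1; ((-2) <= (total * step)) -> true; total = 1; return -1. compute2: total = 1; shift = -2; (!((-2) > (step * total))) -> true; total = 1; return -1. Both give -1.
An exhaustive pass over the 30 declared inputs shows identical outputs.
verdict: equivalent


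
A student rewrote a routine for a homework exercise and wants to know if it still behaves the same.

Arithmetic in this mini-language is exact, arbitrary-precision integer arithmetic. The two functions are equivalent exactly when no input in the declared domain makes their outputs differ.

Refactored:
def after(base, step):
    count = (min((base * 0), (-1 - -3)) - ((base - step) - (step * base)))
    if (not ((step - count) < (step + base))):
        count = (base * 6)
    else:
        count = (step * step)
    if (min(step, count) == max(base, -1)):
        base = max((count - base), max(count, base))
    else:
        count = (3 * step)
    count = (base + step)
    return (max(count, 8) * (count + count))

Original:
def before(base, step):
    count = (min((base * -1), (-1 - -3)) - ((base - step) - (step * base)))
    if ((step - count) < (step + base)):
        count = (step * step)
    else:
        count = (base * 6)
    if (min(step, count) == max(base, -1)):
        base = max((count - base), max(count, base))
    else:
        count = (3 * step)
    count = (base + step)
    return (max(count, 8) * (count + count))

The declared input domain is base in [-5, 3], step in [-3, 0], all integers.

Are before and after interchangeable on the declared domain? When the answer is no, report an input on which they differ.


Take base=-1, step=-1.
before: count becomes 2; next ((step - count) < (step + base)) evaluates to true; next count becomes 1; next (min(step, count) == max(base, -1)) evaluates to true; next base becomes 2; next count becomes 1; next final value 16
after: count becomes 1; next (not ((step - count) < (step + base))) evaluates to true; next count becomes -6; next (min(step, count) == max(base, -1)) evaluates to false; next count becomes -3; next count becomes -2; next final value -32
16 != -32, so the rewrite changes behavior.
verdict: not equivalent; witness: base=-1, step=-1


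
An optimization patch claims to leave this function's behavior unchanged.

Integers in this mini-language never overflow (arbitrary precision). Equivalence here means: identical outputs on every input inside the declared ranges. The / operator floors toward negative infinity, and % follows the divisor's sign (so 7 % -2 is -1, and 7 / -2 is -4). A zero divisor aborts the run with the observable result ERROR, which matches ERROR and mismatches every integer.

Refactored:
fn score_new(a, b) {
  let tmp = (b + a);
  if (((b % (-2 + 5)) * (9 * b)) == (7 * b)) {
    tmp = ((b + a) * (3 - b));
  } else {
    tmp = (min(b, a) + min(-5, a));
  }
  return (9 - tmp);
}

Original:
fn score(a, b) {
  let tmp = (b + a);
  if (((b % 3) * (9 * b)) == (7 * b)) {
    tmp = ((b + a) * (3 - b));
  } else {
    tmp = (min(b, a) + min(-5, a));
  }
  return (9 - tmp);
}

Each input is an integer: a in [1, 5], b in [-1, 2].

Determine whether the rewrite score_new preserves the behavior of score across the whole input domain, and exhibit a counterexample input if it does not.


Comparing the listings, the differences include: arithmetic usage differs, plus constant usage differs.
As a probe, take a=2, b=2: score runs tmp = 4; (((b % 3) * (9 * b)) == (7 * b)) -> false; tmp = -3; return 12; score_new runs tmp = 4; (((b % (-2 + 5)) * (9 * b)) == (7 * b)) -> false; tmp = -3; return 12; both end at 12.
Sweeping the whole domain (20 inputs) finds no disagreement.
verdict: equivalent


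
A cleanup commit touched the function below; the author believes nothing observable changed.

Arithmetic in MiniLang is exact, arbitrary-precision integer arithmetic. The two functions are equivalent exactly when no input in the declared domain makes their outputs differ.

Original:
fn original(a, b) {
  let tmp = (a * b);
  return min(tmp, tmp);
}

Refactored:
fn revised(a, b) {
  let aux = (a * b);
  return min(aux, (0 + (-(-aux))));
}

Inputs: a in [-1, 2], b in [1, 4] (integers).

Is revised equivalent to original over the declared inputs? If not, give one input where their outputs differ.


The two are interchangeable: arithmetic usage differs; also local variable names differ; also constant usage differs, and every declared input agrees.
As a probe, take a=2, b=1: original runs tmp = 2; return 2; revised runs aux = 2; return 2; both end at 2.
Across all 16 domain points the two functions coincide.
verdict: equivalent


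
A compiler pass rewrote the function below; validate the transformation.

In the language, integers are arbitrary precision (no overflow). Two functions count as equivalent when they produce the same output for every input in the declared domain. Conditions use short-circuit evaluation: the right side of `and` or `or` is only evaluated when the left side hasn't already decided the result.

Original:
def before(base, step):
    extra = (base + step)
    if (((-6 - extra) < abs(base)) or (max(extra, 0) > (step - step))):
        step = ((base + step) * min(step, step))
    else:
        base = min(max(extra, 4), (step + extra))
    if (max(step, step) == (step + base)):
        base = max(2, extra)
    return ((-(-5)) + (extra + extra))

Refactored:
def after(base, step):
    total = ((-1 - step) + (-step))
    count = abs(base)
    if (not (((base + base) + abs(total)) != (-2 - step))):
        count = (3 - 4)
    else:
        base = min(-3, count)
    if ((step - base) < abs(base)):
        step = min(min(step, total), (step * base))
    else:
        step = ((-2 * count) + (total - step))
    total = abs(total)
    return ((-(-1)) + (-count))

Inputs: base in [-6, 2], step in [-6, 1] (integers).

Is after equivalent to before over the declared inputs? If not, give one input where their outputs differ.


Evaluate both at base=-6, step=-6.
before: extra := -12 | (((-6 - extra) < abs(base)) or (max(extra, 0) > (step - step))): false | base := -18 | (max(step, step) == (step + base)): false | result -19
after: total := 11 | count := 6 | (not (((base + base) + abs(total)) != (-2 - step))): false | base := -3 | ((step - base) < abs(base)): true | step := -6 | total := 11 | result -5
-19 and -5 differ, so these are not the same function on this domain.
verdict: not equivalent; witness: base=-6, step=-6


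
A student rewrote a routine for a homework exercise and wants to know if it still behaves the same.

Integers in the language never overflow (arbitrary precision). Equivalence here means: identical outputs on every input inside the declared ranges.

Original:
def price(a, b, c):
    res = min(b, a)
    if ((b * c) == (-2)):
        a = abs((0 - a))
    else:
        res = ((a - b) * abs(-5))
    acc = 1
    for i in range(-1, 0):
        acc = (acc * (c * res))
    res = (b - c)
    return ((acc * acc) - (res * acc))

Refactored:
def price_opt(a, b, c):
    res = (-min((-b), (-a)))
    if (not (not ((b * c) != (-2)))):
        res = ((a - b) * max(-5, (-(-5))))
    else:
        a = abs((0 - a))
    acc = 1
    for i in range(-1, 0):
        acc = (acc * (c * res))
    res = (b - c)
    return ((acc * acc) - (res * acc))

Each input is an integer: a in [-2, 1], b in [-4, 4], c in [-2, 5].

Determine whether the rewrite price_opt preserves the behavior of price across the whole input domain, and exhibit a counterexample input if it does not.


Try a=-2, b=-1, c=2.
price: res = -2; ((b * c) == (-2)) -> true; a = 2; acc = 1; [i=-1]; acc = -4; res = -3; return 4
price_opt: res = -1; (not (not ((b * c) != (-2)))) -> false; a = 2; acc = 1; [i=-1]; acc = -2; res = -3; return -2
4 vs -2 — the two versions disagree here.
verdict: not equivalent; witness: a=-2, b=-1, c=2


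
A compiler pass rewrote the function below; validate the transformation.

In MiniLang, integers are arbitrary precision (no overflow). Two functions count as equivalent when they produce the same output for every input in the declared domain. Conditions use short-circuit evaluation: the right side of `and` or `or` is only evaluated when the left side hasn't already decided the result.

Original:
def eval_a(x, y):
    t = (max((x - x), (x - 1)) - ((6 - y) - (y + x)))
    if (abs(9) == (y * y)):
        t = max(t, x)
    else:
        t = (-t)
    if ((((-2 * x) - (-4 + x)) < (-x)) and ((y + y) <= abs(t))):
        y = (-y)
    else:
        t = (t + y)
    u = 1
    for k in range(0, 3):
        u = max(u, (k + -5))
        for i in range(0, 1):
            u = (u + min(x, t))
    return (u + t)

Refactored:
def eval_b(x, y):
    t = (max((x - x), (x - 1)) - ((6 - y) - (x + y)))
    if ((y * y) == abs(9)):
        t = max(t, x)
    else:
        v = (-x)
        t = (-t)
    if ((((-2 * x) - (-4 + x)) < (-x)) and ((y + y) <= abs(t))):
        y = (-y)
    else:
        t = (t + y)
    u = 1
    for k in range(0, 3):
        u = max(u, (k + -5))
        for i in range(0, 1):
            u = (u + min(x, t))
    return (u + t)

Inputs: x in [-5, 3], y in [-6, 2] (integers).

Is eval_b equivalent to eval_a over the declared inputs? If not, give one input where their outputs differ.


The two are interchangeable: statement counts differ; local variable names differ, and every declared input agrees.
Spot check at x=3, y=-3 — eval_a: t = -7; (abs(9) == (y * y)) -> true; t = 3; ((((-2 * x) - (-4 + x)) < (-x)) and ((y + y) <= abs(t))) -> true; y = 3; u = 1; [k=0]; u = 1; [i=0]; u = 4; [k=1]; u = 4; [i=0]; u = 7; [k=2]; u = 7; [i=0]; u = 10; return 13. eval_b: t = -7; ((y * y) == abs(9)) -> true; t = 3; ((((-2 * x) - (-4 + x)) < (-x)) and ((y + y) <= abs(t))) -> true; y = 3; u = 1; [k=0]; u = 1; [i=0]; u = 4; [k=1]; u = 4; [i=0]; u = 7; [k=2]; u = 7; [i=0]; u = 10; return 13. Both give 13.
Across all 81 domain points the two functions coincide.
verdict: equivalent


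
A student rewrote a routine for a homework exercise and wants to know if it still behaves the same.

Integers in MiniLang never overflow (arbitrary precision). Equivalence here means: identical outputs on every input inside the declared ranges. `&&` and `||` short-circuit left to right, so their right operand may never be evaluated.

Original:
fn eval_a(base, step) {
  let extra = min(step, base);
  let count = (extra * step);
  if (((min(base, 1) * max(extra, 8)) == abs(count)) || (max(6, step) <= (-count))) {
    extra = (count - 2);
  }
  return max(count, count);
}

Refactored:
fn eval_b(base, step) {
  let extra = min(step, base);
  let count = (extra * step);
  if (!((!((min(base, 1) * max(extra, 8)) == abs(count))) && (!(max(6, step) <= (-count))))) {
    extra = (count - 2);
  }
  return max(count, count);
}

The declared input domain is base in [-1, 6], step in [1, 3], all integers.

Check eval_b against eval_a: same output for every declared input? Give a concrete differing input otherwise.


The two versions differ — the changes include boolean connective usage differs.
Spot check at base=6, step=2 — eval_a: extra=2, then count=4, then (((min(base, 1) * max(extra, 8)) == abs(count)) || (max(6, step) <= (-count))) is false, then returns 4. eval_b: extra=2, then count=4, then (!((!((min(base, 1) * max(extra, 8)) == abs(count))) && (!(max(6, step) <= (-count))))) is false, then returns 4. Both give 4.
An exhaustive pass over the 24 declared inputs shows identical outputs.
verdict: equivalent


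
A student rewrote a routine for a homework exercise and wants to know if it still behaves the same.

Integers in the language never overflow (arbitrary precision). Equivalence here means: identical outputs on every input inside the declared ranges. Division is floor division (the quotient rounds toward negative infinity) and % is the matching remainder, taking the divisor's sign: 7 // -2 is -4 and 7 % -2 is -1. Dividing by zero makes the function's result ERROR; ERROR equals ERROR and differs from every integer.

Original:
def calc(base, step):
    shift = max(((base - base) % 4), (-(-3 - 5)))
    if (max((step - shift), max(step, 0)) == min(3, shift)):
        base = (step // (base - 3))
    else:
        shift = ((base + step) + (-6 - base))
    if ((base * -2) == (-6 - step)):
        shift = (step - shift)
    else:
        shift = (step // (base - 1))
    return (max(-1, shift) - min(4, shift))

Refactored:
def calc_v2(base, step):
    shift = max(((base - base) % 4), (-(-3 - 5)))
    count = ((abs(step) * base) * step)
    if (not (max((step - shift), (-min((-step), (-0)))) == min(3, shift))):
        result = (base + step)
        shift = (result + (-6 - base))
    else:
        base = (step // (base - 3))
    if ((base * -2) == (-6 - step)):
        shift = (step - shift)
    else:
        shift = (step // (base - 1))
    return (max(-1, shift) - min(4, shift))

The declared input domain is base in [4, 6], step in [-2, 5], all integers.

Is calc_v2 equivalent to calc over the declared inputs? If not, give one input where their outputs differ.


The two are interchangeable: boolean connective usage differs; and min/max/abs usage differs; and arithmetic usage differs; and local variable names differ; and statement counts differ, and every declared input agrees.
One worked example (base=4, step=1) — calc: shift := 8 | (max((step - shift), max(step, 0)) == min(3, shift)): false | shift := -5 | ((base * -2) == (-6 - step)): false | shift := 0 | result 0; calc_v2: shift := 8 | count := 4 | (not (max((step - shift), (-min((-step), (-0)))) == min(3, shift))): true | result := 5 | shift := -5 | ((base * -2) == (-6 - step)): false | shift := 0 | result 0; agreement on 0.
Every one of the 24 inputs gives matching results.
verdict: equivalent


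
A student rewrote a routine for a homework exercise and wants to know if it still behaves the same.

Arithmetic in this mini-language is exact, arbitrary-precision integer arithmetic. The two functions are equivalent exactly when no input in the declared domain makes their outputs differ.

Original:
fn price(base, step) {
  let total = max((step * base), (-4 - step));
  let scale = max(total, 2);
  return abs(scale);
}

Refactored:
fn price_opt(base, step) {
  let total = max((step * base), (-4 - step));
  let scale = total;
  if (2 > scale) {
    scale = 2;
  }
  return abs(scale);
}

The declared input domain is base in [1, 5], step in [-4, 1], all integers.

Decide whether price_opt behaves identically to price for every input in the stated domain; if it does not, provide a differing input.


Differences: comparison usage differs, branching structure differs, statement counts differ, min/max/abs usage differs, constant usage differs — yet all 30 inputs agree.
verdict: equivalent


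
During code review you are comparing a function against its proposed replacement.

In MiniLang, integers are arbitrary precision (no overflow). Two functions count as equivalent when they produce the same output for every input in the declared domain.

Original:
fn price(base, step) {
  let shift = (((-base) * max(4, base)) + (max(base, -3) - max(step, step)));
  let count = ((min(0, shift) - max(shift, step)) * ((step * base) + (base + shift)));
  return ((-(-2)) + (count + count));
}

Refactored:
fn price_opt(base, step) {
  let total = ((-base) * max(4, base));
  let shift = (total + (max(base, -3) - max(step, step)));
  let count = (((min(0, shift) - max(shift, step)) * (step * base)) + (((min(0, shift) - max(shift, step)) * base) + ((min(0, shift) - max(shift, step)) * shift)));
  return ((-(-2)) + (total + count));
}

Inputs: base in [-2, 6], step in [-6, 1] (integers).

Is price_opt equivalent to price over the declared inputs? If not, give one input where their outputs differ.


There is a counterexample at base=-2, step=-6: -526 on one side, -254 on the other.
price: shift = 12; count = -264; return -526
price_opt: total = 8; shift = 12; count = -264; return -254
verdict: not equivalent; witness: base=-2, step=-6


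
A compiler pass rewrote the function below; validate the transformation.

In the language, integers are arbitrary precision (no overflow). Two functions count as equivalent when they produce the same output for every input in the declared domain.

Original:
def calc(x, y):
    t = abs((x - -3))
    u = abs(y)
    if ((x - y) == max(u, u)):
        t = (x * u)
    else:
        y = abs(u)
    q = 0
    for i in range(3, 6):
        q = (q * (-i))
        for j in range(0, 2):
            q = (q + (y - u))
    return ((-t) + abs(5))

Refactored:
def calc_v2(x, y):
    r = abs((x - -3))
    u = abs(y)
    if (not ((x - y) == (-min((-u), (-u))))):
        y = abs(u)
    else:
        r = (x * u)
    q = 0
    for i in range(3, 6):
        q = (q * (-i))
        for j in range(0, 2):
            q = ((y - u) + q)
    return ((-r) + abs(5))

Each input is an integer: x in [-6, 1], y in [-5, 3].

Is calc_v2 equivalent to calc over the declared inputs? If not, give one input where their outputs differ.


The two are interchangeable: boolean connective usage differs, min/max/abs usage differs, local variable names differ, and every declared input agrees.
Tracing x=-2, y=3: calc: t becomes 1; next u becomes 3; next ((x - y) == max(u, u)) evaluates to false; next y becomes 3; next q becomes 0; next at i=3:; next q becomes 0; next at j=0:; next q becomes 0; next at j=1:; next q becomes 0; next at i=4:; next q becomes 0; next at j=0:; next q becomes 0; next at j=1:; next q becomes 0; next at i=5:; next q becomes 0; next at j=0:; next q becomes 0; next at j=1:; next q becomes 0; next final value 4 | calc_v2: r becomes 1; next u becomes 3; next (not ((x - y) == (-min((-u), (-u))))) evaluates to true; next y becomes 3; next q becomes 0; next at i=3:; next q becomes 0; next at j=0:; next q becomes 0; next at j=1:; next q becomes 0; next at i=4:; next q becomes 0; next at j=0:; next q becomes 0; next at j=1:; next q becomes 0; next at i=5:; next q becomes 0; next at j=0:; next q becomes 0; next at j=1:; next q becomes 0; next final value 4 — matching result 4.
Checked all 72 inputs in the declared domain: the outputs agree on every one.
verdict: equivalent


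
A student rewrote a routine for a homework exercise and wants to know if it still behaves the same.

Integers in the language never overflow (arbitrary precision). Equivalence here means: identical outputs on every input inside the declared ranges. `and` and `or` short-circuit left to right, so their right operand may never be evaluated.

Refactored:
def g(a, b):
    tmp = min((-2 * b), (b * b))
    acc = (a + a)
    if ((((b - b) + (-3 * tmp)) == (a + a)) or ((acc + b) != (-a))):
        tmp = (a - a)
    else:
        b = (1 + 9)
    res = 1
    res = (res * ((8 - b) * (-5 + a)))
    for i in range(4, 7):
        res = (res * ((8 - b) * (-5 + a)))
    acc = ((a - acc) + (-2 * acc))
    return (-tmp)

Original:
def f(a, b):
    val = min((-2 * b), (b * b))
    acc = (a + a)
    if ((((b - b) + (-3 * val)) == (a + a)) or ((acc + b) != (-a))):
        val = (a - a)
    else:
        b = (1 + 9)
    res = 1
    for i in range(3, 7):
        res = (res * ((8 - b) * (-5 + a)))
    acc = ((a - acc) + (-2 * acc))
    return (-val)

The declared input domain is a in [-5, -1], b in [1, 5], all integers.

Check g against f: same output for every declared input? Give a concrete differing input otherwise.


Changes here: constant usage differs, arithmetic usage differs, local variable names differ, statement counts differ, loop structure differs; the full 25-point sweep finds no disagreement.
verdict: equivalent


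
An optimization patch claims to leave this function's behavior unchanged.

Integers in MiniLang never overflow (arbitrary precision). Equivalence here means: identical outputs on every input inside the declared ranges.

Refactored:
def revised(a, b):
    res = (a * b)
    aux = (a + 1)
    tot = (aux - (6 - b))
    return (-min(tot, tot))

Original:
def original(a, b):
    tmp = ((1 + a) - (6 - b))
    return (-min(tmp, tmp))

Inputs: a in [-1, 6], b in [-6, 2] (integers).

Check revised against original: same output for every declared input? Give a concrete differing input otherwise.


Equivalent — the differences include statement counts differ; and local variable names differ; and arithmetic usage differs, yet no declared input distinguishes the two.
One worked example (a=3, b=1) — original: tmp=-1, then returns 1; revised: res=3, then aux=4, then tot=-1, then returns 1; agreement on 1.
An exhaustive pass over the 72 declared inputs shows identical outputs.
verdict: equivalent


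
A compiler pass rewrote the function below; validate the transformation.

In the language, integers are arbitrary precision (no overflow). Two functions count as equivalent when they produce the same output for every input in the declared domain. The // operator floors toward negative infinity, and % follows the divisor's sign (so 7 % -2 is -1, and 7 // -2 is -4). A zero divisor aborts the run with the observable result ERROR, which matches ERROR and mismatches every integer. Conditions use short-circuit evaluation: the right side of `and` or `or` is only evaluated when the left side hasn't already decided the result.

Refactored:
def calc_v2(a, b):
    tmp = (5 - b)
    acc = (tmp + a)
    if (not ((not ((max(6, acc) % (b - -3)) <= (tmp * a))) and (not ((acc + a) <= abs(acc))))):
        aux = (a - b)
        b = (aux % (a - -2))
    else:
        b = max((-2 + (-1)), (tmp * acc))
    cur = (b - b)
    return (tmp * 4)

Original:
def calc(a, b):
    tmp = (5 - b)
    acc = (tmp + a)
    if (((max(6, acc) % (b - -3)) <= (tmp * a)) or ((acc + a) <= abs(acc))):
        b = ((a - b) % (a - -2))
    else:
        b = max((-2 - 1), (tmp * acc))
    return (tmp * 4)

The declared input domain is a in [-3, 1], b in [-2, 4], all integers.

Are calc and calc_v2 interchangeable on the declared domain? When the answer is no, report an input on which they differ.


Differences: local variable names differ; and arithmetic usage differs; and boolean connective usage differs; and statement counts differ — yet all 35 inputs agree.
verdict: equivalent


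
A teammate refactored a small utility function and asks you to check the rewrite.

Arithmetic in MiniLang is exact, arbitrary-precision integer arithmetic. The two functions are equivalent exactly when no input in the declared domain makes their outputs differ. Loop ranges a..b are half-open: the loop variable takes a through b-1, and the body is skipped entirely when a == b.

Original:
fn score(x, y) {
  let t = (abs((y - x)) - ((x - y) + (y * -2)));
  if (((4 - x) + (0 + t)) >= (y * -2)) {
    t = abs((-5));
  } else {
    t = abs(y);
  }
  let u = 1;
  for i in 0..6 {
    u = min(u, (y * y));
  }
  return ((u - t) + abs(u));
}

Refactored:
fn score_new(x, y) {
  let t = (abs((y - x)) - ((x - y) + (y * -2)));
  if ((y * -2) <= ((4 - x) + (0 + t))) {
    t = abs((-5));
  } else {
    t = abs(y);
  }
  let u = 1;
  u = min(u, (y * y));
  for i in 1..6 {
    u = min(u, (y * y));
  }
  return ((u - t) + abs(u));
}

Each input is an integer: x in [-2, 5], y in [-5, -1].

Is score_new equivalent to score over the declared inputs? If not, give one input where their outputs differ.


Reading the diff, among the changes: arithmetic usage differs; comparison usage differs; min/max/abs usage differs; statement counts differ; loop structure differs.
As a probe, take x=2, y=-4: score runs t = -8; (((4 - x) + (0 + t)) >= (y * -2)) -> false; t = 4; u = 1; [i=0]; u = 1; [i=1]; u = 1; [i=2]; u = 1; [i=3]; u = 1; [i=4]; u = 1; [i=5]; u = 1; return -2; score_new runs t = -8; ((y * -2) <= ((4 - x) + (0 + t))) -> false; t = 4; u = 1; u = 1; [i=1]; u = 1; [i=2]; u = 1; [i=3]; u = 1; [i=4]; u = 1; [i=5]; u = 1; return -2; both end at -2.
Sweeping the whole domain (40 inputs) finds no disagreement.
verdict: equivalent


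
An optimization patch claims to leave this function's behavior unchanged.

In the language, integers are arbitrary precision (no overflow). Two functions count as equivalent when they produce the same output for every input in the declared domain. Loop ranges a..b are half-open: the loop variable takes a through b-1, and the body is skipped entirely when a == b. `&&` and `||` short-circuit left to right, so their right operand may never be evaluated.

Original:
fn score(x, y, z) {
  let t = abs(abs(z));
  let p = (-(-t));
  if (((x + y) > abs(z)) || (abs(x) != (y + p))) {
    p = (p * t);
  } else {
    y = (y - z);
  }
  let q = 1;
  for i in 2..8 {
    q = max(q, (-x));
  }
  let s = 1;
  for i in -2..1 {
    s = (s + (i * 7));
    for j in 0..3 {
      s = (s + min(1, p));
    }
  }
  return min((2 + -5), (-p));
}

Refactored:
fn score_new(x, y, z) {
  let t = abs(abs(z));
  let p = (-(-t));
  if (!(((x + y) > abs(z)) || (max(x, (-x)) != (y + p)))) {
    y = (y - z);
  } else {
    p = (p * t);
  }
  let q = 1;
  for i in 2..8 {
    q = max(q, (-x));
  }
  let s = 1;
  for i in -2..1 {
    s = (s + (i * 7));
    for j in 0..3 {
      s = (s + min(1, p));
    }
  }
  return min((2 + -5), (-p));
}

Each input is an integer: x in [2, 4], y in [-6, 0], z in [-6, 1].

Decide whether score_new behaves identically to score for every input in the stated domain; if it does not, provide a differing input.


Behavior is preserved: although min/max/abs usage differs; boolean connective usage differs, the outputs never diverge.
As a probe, take x=3, y=-3, z=0: score runs t becomes 0; next p becomes 0; next (((x + y) > abs(z)) || (abs(x) != (y + p))) evaluates to true; next p becomes 0; next q becomes 1; next at i=2:; next q becomes 1; next at i=3:; next q becomes 1; next at i=4:; next q becomes 1; next at i=5:; next q becomes 1; next at i=6:; next q becomes 1; next at i=7:; next q becomes 1; next s becomes 1; next at i=-2:; next s becomes -13; next at j=0:; next s becomes -13; next at j=1:; next s becomes -13; next at j=2:; next s becomes -13; next at i=-1:; next s becomes -20; next at j=0:; next s becomes -20; next at j=1:; next s becomes -20; next at j=2:; next s becomes -20; next at i=0:; next s becomes -20; next at j=0:; next s becomes -20; next at j=1:; next s becomes -20; next at j=2:; next s becomes -20; next final value -3; score_new runs t becomes 0; next p becomes 0; next (!(((x + y) > abs(z)) || (max(x, (-x)) != (y + p)))) evaluates to false; next p becomes 0; next q becomes 1; next at i=2:; next q becomes 1; next at i=3:; next q becomes 1; next at i=4:; next q becomes 1; next at i=5:; next q becomes 1; next at i=6:; next q becomes 1; next at i=7:; next q becomes 1; next s becomes 1; next at i=-2:; next s becomes -13; next at j=0:; next s becomes -13; next at j=1:; next s becomes -13; next at j=2:; next s becomes -13; next at i=-1:; next s becomes -20; next at j=0:; next s becomes -20; next at j=1:; next s becomes -20; next at j=2:; next s becomes -20; next at i=0:; next s becomes -20; next at j=0:; next s becomes -20; next at j=1:; next s becomes -20; next at j=2:; next s becomes -20; next final value -3; both end at -3.
Sweeping the whole domain (168 inputs) finds no disagreement.
verdict: equivalent


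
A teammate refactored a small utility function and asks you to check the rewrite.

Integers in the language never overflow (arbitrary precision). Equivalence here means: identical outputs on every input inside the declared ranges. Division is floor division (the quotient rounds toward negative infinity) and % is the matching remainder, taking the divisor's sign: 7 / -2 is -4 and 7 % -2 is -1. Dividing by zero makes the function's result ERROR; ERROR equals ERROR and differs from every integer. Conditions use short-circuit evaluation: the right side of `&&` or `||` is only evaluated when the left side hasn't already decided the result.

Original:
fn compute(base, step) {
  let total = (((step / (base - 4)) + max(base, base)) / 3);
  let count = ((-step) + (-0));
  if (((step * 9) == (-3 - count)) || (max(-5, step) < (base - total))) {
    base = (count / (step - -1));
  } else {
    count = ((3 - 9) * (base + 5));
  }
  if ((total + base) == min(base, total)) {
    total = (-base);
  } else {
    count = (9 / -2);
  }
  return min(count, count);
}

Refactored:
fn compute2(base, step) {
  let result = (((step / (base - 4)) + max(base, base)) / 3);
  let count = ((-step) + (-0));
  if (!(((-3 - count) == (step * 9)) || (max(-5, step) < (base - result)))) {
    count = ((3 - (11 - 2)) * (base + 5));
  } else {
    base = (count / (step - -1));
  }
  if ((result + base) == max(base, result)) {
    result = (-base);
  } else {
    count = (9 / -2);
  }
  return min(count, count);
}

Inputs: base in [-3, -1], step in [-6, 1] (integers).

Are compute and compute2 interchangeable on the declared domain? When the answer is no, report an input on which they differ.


These are not equivalent — on base=-1, step=-6 the outputs split (6 vs -5).
compute: total = 0; count = 6; (((step * 9) == (-3 - count)) || (max(-5, step) < (base - total))) -> true; base = -2; ((total + base) == min(base, total)) -> true; total = 2; return 6
compute2: result = 0; count = 6; (!(((-3 - count) == (step * 9)) || (max(-5, step) < (base - result)))) -> false; base = -2; ((result + base) == max(base, result)) -> false; count = -5; return -5
verdict: not equivalent; witness: base=-1, step=-6
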